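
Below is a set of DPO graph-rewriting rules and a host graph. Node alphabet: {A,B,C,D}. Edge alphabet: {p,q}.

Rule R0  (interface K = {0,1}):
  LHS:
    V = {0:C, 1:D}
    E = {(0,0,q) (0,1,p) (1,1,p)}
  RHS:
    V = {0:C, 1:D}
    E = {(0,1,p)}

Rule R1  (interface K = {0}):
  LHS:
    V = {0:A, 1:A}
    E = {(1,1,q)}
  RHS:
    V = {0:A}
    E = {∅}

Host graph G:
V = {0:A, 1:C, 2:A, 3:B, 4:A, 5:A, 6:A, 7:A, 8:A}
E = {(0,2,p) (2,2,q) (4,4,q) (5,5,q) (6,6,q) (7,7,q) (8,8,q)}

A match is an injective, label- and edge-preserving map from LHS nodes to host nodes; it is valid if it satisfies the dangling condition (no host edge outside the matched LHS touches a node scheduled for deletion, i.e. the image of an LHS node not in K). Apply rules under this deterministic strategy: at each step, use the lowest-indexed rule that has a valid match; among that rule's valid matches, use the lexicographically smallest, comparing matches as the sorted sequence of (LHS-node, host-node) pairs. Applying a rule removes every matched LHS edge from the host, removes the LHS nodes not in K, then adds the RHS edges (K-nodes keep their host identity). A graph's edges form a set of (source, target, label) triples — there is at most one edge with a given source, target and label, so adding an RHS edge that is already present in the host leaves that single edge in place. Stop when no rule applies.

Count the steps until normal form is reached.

start.  V:9 E:7  edges: 0-p->2 2-q->2 4-q->4 5-q->5 6-q->6 7-q->7 8-q->8
1. fire R1 via {0↦0, 1↦4}  →  V:8 E:6  edges: 0-p->2 2-q->2 5-q->5 6-q->6 7-q->7 8-q->8
2. fire R1 via {0↦0, 1↦5}  →  V:7 E:5  edges: 0-p->2 2-q->2 6-q->6 7-q->7 8-q->8
3. fire R1 via {0↦0, 1↦6}  →  V:6 E:4  edges: 0-p->2 2-q->2 7-q->7 8-q->8
4. fire R1 via {0↦0, 1↦7}  →  V:5 E:3  edges: 0-p->2 2-q->2 8-q->8
5. fire R1 via {0↦0, 1↦8}  →  V:4 E:2  edges: 0-p->2 2-q->2
halt: no rule applies after step 5

Answer: 5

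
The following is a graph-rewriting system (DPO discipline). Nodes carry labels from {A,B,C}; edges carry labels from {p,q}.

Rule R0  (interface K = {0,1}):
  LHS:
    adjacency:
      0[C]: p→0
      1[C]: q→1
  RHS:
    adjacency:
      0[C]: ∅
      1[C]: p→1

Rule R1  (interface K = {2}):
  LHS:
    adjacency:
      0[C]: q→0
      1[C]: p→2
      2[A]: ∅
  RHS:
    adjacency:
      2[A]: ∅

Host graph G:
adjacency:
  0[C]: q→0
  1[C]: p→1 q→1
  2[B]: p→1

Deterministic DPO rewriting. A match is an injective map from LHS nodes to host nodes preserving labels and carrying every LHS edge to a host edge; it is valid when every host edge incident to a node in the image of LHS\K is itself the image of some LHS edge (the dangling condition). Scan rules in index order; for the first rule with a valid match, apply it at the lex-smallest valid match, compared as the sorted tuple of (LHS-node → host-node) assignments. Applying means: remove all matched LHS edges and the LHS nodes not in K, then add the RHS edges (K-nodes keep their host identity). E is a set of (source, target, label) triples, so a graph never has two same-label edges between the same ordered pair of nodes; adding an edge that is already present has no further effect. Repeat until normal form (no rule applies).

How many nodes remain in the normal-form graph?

[0] host  ⇒  3 nodes, 4 edges  {0-q->0 1-p->1 1-q->1 2-p->1}
[1] R0 @ {0↦1, 1↦0}  ⇒  3 nodes, 3 edges  {0-p->0 1-q->1 2-p->1}
[2] R0 @ {0↦0, 1↦1}  ⇒  3 nodes, 2 edges  {1-p->1 2-p->1}
final graph: no rule applies after step 2
NF nodes: {0:C, 1:C, 2:B}

Answer: 3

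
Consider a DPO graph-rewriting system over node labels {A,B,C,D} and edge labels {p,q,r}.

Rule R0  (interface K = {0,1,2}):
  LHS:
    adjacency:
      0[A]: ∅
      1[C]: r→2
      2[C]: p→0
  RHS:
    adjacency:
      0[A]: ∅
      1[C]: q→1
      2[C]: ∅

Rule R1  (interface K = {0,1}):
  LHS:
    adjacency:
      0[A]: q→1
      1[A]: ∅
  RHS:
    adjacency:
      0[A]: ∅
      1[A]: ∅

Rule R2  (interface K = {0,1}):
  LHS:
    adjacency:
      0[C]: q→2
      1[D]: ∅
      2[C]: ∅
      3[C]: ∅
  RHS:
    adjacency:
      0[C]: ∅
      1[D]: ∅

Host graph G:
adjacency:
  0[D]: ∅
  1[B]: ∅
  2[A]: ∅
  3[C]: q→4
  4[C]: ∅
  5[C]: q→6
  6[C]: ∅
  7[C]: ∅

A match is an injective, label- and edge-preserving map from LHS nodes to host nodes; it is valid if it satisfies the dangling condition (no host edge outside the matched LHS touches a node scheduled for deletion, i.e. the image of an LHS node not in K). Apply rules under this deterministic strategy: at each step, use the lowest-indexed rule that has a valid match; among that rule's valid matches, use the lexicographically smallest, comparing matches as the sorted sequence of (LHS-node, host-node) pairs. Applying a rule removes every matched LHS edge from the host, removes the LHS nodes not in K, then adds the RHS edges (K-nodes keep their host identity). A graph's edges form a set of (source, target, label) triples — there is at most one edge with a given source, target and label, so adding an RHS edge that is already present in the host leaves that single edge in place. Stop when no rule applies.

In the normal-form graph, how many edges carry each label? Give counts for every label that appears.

initial: |V|=8 |E|=2  E = 3-q->4 5-q->6
step 1: apply R2 at {0↦3, 1↦0, 2↦4, 3↦7}  → |V|=6 |E|=1  E = 5-q->6
step 2: apply R2 at {0↦5, 1↦0, 2↦6, 3↦3}  → |V|=4 |E|=0  E = ∅
normal form: no rule applies after step 2
NF edges: []

Answer: (no edges)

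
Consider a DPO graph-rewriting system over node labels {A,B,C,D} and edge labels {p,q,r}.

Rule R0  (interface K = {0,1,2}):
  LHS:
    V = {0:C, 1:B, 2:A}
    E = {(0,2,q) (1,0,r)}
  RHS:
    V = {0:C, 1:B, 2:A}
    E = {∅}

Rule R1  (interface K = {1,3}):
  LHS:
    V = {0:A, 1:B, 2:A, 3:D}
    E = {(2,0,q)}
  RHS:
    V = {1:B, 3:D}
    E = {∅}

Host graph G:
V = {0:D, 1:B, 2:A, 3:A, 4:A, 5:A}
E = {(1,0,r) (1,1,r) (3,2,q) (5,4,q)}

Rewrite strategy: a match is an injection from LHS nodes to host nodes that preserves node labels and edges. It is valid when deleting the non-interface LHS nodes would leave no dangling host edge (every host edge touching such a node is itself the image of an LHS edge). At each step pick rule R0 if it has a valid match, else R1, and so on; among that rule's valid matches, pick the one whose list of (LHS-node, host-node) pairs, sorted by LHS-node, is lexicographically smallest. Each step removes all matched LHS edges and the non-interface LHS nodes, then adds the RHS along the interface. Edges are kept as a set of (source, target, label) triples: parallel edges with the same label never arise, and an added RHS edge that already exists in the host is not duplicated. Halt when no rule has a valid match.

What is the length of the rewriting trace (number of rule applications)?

Answer: 2

Steps:
initial: |V|=6 |E|=4  E = 1-r->0 1-r->1 3-q->2 5-q->4
step 1: apply R1 at {0↦2, 1↦1, 2↦3, 3↦0}  → |V|=4 |E|=3  E = 1-r->0 1-r->1 5-q->4
step 2: apply R1 at {0↦4, 1↦1, 2↦5, 3↦0}  → |V|=2 |E|=2  E = 1-r->0 1-r->1
normal form: no rule applies after step 2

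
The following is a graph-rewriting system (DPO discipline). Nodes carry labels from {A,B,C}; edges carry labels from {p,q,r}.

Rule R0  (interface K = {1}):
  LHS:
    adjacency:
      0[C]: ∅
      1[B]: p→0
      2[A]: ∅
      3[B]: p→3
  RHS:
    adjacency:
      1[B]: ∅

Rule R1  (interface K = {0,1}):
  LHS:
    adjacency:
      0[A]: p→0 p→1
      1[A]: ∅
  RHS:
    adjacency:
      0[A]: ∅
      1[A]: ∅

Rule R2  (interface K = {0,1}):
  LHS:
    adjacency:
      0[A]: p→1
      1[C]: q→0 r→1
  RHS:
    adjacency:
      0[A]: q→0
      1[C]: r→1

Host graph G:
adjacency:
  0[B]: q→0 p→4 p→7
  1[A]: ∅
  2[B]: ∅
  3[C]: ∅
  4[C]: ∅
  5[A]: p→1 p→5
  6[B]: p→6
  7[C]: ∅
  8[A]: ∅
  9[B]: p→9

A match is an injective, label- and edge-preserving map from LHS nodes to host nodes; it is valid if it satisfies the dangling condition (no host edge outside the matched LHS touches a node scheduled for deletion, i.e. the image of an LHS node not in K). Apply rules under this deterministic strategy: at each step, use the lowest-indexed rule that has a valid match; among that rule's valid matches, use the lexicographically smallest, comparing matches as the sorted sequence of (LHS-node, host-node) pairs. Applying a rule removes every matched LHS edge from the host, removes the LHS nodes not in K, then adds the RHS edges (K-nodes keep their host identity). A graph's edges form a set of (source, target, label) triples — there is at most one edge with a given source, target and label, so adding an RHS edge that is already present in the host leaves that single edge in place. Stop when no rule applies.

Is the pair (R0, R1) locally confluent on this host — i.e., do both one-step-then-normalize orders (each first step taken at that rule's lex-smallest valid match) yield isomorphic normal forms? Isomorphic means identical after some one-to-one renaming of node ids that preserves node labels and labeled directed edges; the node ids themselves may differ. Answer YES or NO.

Answer: YES

Steps:
branch R0-first: apply at {0↦4, 1↦0, 2↦8, 3↦6} → |E|=5, then 2 more step(s) → NF |V|=4 |E|=1 V={0:B, 2:B, 3:C, 5:A} E=0-q->0
branch R1-first: apply at {0↦5, 1↦1} → |E|=5, then 2 more step(s) → NF |V|=4 |E|=1 V={0:B, 2:B, 3:C, 8:A} E=0-q->0
graphs isomorphic (equal up to label-preserving node renaming)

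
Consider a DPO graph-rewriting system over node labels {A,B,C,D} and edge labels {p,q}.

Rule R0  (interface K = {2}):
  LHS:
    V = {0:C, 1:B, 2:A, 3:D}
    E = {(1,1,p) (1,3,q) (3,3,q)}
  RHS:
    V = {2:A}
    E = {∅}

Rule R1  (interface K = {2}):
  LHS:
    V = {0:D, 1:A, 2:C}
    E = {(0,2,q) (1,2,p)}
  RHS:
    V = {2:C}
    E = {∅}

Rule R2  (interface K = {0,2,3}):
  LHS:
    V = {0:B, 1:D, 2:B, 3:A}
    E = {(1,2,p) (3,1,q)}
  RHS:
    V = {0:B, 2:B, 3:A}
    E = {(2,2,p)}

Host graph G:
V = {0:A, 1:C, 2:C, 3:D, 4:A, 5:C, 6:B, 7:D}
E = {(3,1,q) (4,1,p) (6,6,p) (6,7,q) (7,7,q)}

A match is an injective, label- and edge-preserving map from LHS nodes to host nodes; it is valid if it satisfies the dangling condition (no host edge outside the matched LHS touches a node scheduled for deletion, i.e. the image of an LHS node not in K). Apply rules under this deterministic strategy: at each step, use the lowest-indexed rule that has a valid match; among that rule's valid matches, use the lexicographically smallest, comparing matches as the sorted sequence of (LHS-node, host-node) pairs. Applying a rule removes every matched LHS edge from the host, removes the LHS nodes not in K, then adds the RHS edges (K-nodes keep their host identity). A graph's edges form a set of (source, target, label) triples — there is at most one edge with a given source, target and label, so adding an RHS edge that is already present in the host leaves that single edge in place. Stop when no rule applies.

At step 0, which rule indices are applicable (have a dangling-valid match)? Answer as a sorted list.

Answer: [R0,R1]

Derivation:
R0: 4 valid matches — {0↦2, 1↦6, 2↦0, 3↦7}, {0↦2, 1↦6, 2↦4, 3↦7}, {0↦5, 1↦6, 2↦0, 3↦7} (+1 more)
R1: 1 valid match — {0↦3, 1↦4, 2↦1}
R2: no valid match — LHS pattern not found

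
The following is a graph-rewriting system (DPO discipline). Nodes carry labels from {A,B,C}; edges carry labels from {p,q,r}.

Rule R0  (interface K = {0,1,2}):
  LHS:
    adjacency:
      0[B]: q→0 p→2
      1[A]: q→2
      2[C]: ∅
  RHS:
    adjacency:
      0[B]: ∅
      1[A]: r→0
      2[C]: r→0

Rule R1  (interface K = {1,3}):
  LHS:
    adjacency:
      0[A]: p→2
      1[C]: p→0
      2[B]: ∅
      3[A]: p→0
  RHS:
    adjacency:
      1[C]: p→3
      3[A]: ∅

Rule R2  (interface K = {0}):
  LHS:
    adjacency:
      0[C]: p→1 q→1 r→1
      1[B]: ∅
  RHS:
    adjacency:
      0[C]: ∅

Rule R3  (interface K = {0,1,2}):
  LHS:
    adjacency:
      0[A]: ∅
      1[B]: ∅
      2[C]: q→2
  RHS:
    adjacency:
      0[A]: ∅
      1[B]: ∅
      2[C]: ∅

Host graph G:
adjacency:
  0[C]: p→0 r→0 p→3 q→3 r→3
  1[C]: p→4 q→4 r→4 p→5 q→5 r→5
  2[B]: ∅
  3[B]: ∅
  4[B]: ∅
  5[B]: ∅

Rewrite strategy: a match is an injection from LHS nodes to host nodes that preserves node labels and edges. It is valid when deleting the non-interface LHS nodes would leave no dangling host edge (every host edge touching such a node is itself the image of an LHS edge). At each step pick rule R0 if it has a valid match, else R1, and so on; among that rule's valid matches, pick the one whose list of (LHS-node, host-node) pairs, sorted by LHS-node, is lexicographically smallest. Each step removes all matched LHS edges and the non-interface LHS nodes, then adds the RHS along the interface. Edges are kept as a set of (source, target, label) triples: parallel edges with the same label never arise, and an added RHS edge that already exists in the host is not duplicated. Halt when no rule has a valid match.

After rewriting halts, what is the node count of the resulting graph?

Answer: 3

Rewrite trace:
initial: |V|=6 |E|=11  E = 0-p->0 0-r->0 0-p->3 0-q->3 0-r->3 1-p->4 1-q->4 1-r->4 1-p->5 1-q->5 1-r->5
step 1: apply R2 at {0↦0, 1↦3}  → |V|=5 |E|=8  E = 0-p->0 0-r->0 1-p->4 1-q->4 1-r->4 1-p->5 1-q->5 1-r->5
step 2: apply R2 at {0↦1, 1↦4}  → |V|=4 |E|=5  E = 0-p->0 0-r->0 1-p->5 1-q->5 1-r->5
step 3: apply R2 at {0↦1, 1↦5}  → |V|=3 |E|=2  E = 0-p->0 0-r->0
normal form: no rule applies after step 3
NF nodes: {0:C, 1:C, 2:B}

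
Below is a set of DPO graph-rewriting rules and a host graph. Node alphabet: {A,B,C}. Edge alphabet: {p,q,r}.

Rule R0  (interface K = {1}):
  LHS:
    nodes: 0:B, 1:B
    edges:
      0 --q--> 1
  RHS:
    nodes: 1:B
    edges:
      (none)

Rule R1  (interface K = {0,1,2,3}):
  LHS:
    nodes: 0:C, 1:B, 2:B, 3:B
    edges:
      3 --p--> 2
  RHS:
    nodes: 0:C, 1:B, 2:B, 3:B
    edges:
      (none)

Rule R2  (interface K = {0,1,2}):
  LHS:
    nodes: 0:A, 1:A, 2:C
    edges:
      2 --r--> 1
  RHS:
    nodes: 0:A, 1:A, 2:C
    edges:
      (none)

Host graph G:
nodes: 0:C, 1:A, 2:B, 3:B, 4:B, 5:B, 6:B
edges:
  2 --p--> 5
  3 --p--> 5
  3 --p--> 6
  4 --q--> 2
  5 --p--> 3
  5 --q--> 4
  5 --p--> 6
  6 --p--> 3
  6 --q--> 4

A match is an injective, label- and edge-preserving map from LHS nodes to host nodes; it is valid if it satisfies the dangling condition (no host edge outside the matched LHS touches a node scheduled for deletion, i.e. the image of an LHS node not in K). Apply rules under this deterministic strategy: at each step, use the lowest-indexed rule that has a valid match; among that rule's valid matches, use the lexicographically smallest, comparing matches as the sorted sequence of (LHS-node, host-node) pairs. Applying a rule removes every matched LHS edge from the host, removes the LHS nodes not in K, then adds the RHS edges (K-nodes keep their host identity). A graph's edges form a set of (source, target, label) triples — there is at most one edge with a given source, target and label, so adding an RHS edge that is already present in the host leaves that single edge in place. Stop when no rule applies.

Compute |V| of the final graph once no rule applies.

Answer: 4

Rewrite trace:
initial: |V|=7 |E|=9  E = 2-p->5 3-p->5 3-p->6 4-q->2 5-p->3 5-q->4 5-p->6 6-p->3 6-q->4
step 1: apply R1 at {0↦0, 1↦2, 2↦3, 3↦5}  → |V|=7 |E|=8  E = 2-p->5 3-p->5 3-p->6 4-q->2 5-q->4 5-p->6 6-p->3 6-q->4
step 2: apply R1 at {0↦0, 1↦2, 2↦3, 3↦6}  → |V|=7 |E|=7  E = 2-p->5 3-p->5 3-p->6 4-q->2 5-q->4 5-p->6 6-q->4
step 3: apply R1 at {0↦0, 1↦2, 2↦5, 3↦3}  → |V|=7 |E|=6  E = 2-p->5 3-p->6 4-q->2 5-q->4 5-p->6 6-q->4
step 4: apply R1 at {0↦0, 1↦2, 2↦6, 3↦3}  → |V|=7 |E|=5  E = 2-p->5 4-q->2 5-q->4 5-p->6 6-q->4
step 5: apply R1 at {0↦0, 1↦2, 2↦6, 3↦5}  → |V|=7 |E|=4  E = 2-p->5 4-q->2 5-q->4 6-q->4
step 6: apply R0 at {0↦6, 1↦4}  → |V|=6 |E|=3  E = 2-p->5 4-q->2 5-q->4
step 7: apply R1 at {0↦0, 1↦3, 2↦5, 3↦2}  → |V|=6 |E|=2  E = 4-q->2 5-q->4
step 8: apply R0 at {0↦5, 1↦4}  → |V|=5 |E|=1  E = 4-q->2
step 9: apply R0 at {0↦4, 1↦2}  → |V|=4 |E|=0  E = ∅
halt: no rule applies after step 9
NF nodes: {0:C, 1:A, 2:B, 3:B}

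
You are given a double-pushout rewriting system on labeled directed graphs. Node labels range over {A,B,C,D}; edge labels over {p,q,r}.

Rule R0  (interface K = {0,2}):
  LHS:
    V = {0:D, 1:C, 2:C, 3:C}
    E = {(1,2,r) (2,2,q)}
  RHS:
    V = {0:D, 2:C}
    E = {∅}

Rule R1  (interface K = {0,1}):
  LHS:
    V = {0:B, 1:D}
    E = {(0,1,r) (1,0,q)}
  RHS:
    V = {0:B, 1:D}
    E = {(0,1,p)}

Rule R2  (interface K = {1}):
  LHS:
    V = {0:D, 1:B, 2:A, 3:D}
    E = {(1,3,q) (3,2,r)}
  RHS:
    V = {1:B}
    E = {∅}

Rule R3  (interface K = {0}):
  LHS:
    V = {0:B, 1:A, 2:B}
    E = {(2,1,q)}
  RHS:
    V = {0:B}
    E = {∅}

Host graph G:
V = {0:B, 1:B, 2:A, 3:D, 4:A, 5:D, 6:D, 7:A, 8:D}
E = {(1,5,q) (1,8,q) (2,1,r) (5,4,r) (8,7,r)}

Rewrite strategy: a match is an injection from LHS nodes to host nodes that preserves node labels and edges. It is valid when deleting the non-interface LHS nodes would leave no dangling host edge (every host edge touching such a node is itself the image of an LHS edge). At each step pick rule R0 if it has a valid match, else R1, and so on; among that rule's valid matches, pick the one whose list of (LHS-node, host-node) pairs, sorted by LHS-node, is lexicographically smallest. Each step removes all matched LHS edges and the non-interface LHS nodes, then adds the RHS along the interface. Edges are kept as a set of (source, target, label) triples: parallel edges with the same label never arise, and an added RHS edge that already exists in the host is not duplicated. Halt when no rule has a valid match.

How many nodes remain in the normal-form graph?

Answer: 3

Derivation:
start.  V:9 E:5  edges: 1-q->5 1-q->8 2-r->1 5-r->4 8-r->7
1. fire R2 via {0↦3, 1↦1, 2↦4, 3↦5}  →  V:6 E:3  edges: 1-q->8 2-r->1 8-r->7
2. fire R2 via {0↦6, 1↦1, 2↦7, 3↦8}  →  V:3 E:1  edges: 2-r->1
halt: no rule applies after step 2
NF nodes: {0:B, 1:B, 2:A}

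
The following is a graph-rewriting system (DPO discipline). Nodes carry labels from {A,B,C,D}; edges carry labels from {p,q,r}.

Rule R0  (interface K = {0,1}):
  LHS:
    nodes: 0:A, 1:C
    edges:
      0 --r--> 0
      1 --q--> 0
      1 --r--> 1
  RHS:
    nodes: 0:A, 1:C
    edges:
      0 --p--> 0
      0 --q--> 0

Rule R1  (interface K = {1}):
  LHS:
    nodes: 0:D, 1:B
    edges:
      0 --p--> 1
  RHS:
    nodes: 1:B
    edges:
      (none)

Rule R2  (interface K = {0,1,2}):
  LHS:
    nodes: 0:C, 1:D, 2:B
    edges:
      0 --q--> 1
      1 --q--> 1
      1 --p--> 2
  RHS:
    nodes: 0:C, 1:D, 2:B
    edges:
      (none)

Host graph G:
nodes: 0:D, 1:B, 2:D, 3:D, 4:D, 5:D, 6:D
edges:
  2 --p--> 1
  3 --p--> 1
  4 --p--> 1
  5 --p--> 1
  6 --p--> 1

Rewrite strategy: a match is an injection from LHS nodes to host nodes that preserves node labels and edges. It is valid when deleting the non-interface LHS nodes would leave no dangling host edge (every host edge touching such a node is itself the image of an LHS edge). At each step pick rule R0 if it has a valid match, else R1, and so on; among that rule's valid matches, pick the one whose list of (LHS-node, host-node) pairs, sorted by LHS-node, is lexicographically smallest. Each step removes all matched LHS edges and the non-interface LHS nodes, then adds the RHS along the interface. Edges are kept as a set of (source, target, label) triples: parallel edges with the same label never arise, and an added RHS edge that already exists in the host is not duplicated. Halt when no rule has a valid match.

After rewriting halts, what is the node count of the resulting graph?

Answer: 2

Rewrite trace:
[0] host  ⇒  7 nodes, 5 edges  {2-p->1 3-p->1 4-p->1 5-p->1 6-p->1}
[1] R1 @ {0↦2, 1↦1}  ⇒  6 nodes, 4 edges  {3-p->1 4-p->1 5-p->1 6-p->1}
[2] R1 @ {0↦3, 1↦1}  ⇒  5 nodes, 3 edges  {4-p->1 5-p->1 6-p->1}
[3] R1 @ {0↦4, 1↦1}  ⇒  4 nodes, 2 edges  {5-p->1 6-p->1}
[4] R1 @ {0↦5, 1↦1}  ⇒  3 nodes, 1 edges  {6-p->1}
[5] R1 @ {0↦6, 1↦1}  ⇒  2 nodes, 0 edges  {∅}
normal form: no rule applies after step 5
NF nodes: {0:D, 1:B}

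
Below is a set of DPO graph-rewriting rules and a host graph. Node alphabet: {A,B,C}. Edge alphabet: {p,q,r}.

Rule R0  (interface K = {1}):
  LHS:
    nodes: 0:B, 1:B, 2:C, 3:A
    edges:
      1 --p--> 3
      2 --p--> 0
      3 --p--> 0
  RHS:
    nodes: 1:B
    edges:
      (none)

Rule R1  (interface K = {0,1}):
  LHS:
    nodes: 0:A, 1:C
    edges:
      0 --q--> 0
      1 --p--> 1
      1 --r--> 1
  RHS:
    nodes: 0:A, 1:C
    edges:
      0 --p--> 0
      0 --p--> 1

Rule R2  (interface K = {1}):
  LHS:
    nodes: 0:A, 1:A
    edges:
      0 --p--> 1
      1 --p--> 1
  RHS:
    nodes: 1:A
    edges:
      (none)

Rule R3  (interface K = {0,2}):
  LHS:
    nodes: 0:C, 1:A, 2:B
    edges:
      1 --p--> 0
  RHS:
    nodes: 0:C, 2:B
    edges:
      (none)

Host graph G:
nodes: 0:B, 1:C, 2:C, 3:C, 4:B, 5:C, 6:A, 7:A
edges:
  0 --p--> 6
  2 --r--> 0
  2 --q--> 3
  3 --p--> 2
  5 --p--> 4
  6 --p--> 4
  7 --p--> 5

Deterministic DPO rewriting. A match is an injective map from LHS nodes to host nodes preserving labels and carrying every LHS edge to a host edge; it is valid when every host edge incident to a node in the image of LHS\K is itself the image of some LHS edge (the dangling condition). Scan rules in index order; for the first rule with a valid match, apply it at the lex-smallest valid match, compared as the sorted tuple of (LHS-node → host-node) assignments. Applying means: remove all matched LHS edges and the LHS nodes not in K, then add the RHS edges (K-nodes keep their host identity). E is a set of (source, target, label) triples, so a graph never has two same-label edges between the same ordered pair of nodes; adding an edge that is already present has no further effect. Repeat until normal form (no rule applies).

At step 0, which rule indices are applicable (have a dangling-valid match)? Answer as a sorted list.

Answer: [R3]

Derivation:
R0: no valid match — 1 raw match, all fail dangling condition
R1: no valid match — LHS pattern not found
R2: no valid match — LHS pattern not found
R3: 2 valid matches — {0↦5, 1↦7, 2↦0}, {0↦5, 1↦7, 2↦4}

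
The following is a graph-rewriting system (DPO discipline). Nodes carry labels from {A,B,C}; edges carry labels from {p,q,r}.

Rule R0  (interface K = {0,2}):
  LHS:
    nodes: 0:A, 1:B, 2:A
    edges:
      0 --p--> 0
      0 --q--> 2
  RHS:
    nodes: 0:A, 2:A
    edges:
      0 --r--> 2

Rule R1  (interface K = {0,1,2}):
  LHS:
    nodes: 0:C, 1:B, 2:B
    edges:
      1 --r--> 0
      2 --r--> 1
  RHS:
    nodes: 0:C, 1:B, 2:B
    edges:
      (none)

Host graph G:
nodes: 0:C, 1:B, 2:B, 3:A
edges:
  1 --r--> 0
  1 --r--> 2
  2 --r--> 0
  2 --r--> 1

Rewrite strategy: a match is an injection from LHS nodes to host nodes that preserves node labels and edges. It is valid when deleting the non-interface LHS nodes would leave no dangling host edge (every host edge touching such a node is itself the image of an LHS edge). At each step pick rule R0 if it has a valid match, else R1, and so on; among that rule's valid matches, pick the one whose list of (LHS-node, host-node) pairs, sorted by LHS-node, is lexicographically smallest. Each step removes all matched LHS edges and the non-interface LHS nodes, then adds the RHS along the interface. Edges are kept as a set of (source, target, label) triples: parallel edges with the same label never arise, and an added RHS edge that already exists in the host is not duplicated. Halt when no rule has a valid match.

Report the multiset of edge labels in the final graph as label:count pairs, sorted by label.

Answer: (no edges)

Steps:
[0] host  ⇒  4 nodes, 4 edges  {1-r->0 1-r->2 2-r->0 2-r->1}
[1] R1 @ {0↦0, 1↦1, 2↦2}  ⇒  4 nodes, 2 edges  {1-r->2 2-r->0}
[2] R1 @ {0↦0, 1↦2, 2↦1}  ⇒  4 nodes, 0 edges  {∅}
normal form: no rule applies after step 2
NF edges: []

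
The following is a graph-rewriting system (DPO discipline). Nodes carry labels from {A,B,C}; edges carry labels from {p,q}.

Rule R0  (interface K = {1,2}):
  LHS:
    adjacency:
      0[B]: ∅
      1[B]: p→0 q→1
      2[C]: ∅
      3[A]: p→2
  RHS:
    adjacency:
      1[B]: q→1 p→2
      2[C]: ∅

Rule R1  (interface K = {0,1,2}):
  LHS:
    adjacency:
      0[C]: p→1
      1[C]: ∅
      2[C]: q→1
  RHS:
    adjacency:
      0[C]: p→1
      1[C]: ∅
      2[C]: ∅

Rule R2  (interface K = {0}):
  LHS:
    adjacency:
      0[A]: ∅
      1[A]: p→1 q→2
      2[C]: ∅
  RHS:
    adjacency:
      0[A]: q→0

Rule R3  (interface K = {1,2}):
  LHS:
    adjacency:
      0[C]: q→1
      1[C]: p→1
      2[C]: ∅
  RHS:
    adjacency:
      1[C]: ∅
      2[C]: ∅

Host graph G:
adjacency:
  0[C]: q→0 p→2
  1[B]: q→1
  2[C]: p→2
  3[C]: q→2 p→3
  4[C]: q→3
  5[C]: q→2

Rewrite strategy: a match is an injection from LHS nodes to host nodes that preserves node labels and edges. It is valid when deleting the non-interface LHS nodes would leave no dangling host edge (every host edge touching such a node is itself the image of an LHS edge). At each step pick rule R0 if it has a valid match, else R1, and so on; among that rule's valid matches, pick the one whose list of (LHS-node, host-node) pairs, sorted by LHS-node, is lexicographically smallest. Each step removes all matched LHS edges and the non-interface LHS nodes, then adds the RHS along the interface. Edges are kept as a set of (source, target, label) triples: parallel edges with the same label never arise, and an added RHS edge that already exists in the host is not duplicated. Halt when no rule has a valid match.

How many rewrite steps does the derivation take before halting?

[0] host  ⇒  6 nodes, 8 edges  {0-q->0 0-p->2 1-q->1 2-p->2 3-q->2 3-p->3 4-q->3 5-q->2}
[1] R1 @ {0↦0, 1↦2, 2↦3}  ⇒  6 nodes, 7 edges  {0-q->0 0-p->2 1-q->1 2-p->2 3-p->3 4-q->3 5-q->2}
[2] R1 @ {0↦0, 1↦2, 2↦5}  ⇒  6 nodes, 6 edges  {0-q->0 0-p->2 1-q->1 2-p->2 3-p->3 4-q->3}
[3] R3 @ {0↦4, 1↦3, 2↦0}  ⇒  5 nodes, 4 edges  {0-q->0 0-p->2 1-q->1 2-p->2}
normal form: no rule applies after step 3

Answer: 3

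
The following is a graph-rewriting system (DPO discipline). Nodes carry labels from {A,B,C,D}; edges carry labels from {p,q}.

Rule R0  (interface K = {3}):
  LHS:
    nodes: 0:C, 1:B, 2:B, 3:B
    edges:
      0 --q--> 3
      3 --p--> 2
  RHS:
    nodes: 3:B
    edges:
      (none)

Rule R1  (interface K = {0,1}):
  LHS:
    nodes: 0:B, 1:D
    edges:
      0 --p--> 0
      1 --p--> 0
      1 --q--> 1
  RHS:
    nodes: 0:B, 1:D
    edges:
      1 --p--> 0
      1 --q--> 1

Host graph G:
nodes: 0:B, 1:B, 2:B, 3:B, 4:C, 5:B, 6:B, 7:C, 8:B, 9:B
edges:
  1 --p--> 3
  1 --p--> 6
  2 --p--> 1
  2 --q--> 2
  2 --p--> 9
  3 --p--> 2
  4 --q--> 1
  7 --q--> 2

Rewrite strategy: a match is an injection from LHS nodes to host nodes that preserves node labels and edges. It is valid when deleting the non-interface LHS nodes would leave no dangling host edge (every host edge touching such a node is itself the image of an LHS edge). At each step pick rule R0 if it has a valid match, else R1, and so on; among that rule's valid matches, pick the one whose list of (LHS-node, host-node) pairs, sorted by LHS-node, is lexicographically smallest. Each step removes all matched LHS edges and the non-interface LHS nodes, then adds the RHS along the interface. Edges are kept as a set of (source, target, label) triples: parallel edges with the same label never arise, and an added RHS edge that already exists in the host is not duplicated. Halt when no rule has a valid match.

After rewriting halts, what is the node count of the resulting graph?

initial: |V|=10 |E|=8  E = 1-p->3 1-p->6 2-p->1 2-q->2 2-p->9 3-p->2 4-q->1 7-q->2
step 1: apply R0 at {0↦4, 1↦0, 2↦6, 3↦1}  → |V|=7 |E|=6  E = 1-p->3 2-p->1 2-q->2 2-p->9 3-p->2 7-q->2
step 2: apply R0 at {0↦7, 1↦5, 2↦9, 3↦2}  → |V|=4 |E|=4  E = 1-p->3 2-p->1 2-q->2 3-p->2
normal form: no rule applies after step 2
NF nodes: {1:B, 2:B, 3:B, 8:B}

Answer: 4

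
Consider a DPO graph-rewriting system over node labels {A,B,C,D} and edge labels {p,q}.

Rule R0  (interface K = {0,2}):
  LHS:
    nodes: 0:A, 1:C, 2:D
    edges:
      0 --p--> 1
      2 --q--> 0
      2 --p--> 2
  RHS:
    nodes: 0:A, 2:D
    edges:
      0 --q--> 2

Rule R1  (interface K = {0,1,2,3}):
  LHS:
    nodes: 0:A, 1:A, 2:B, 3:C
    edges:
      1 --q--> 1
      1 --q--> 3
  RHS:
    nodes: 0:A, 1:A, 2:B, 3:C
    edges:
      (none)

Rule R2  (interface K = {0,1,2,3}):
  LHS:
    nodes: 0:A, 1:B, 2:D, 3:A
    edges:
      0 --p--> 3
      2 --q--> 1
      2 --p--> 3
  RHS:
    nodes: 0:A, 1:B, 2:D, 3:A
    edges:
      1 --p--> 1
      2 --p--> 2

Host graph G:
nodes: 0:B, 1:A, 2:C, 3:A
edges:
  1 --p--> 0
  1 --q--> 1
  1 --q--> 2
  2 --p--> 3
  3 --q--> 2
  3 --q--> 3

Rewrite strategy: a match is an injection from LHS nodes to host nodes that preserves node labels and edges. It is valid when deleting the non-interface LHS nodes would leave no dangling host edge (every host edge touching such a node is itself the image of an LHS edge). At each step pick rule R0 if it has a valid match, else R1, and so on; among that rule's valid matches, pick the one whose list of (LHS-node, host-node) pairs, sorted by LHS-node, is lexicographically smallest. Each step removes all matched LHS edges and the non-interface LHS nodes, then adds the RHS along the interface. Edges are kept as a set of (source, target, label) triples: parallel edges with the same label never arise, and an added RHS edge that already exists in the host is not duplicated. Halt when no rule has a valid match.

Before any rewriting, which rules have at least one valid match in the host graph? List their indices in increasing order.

Answer: [R1]

Derivation:
R0: no valid match — LHS pattern not found
R1: 2 valid matches — {0↦1, 1↦3, 2↦0, 3↦2}, {0↦3, 1↦1, 2↦0, 3↦2}
R2: no valid match — LHS pattern not found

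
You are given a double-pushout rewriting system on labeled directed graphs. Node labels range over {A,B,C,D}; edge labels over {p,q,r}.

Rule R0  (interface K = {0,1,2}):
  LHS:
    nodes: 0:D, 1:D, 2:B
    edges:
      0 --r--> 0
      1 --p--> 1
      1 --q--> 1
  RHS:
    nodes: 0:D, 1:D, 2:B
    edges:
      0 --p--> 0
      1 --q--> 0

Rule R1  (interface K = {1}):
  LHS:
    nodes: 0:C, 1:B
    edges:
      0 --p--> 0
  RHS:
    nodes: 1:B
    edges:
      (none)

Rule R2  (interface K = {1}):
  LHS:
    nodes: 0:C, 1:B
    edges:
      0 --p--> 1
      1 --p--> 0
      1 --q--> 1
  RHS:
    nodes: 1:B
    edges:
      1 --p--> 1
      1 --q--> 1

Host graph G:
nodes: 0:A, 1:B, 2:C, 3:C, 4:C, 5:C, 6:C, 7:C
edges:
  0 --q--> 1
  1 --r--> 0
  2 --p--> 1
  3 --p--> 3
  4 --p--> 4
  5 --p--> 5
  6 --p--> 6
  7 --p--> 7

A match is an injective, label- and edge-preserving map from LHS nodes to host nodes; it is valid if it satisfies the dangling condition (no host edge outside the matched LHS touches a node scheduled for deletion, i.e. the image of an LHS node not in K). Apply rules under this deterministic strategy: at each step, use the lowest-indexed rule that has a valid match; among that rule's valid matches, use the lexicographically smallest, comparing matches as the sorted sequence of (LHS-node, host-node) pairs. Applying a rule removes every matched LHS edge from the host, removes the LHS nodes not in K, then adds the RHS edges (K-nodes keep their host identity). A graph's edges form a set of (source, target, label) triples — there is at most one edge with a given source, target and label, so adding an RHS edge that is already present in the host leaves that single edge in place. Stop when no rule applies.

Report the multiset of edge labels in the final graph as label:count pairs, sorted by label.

Answer: p:1 q:1 r:1

Rewrite trace:
[0] host  ⇒  8 nodes, 8 edges  {0-q->1 1-r->0 2-p->1 3-p->3 4-p->4 5-p->5 6-p->6 7-p->7}
[1] R1 @ {0↦3, 1↦1}  ⇒  7 nodes, 7 edges  {0-q->1 1-r->0 2-p->1 4-p->4 5-p->5 6-p->6 7-p->7}
[2] R1 @ {0↦4, 1↦1}  ⇒  6 nodes, 6 edges  {0-q->1 1-r->0 2-p->1 5-p->5 6-p->6 7-p->7}
[3] R1 @ {0↦5, 1↦1}  ⇒  5 nodes, 5 edges  {0-q->1 1-r->0 2-p->1 6-p->6 7-p->7}
[4] R1 @ {0↦6, 1↦1}  ⇒  4 nodes, 4 edges  {0-q->1 1-r->0 2-p->1 7-p->7}
[5] R1 @ {0↦7, 1↦1}  ⇒  3 nodes, 3 edges  {0-q->1 1-r->0 2-p->1}
normal form: no rule applies after step 5
NF edges: [(0, 1, 'q'), (1, 0, 'r'), (2, 1, 'p')]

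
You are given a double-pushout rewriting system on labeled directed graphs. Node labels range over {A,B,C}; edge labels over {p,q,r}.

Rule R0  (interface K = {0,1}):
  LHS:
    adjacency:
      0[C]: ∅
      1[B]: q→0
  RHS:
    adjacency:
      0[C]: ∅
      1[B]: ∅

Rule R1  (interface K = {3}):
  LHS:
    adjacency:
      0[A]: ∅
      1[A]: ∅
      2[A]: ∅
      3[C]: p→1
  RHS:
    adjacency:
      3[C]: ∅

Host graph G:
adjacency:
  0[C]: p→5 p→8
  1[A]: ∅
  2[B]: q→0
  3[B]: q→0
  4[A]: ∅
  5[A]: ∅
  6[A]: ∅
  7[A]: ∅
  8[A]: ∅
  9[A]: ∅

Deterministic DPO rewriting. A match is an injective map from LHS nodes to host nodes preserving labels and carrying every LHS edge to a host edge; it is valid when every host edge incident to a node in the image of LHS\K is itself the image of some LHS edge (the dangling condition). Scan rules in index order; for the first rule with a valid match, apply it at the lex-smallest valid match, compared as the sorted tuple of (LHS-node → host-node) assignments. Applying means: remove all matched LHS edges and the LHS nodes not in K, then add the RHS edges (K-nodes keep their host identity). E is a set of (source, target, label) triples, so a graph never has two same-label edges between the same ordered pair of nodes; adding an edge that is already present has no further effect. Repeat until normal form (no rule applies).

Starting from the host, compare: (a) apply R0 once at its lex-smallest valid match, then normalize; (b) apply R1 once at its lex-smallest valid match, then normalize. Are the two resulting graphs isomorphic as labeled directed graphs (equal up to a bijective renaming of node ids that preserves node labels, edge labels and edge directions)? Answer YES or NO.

Answer: YES

Rewrite trace:
branch R0-first: apply at {0↦0, 1↦2} → |E|=3, then 3 more step(s) → NF |V|=4 |E|=0 V={0:C, 2:B, 3:B, 9:A} E=∅
branch R1-first: apply at {0↦1, 1↦5, 2↦4, 3↦0} → |E|=3, then 3 more step(s) → NF |V|=4 |E|=0 V={0:C, 2:B, 3:B, 9:A} E=∅
graphs isomorphic (equal up to label-preserving node renaming)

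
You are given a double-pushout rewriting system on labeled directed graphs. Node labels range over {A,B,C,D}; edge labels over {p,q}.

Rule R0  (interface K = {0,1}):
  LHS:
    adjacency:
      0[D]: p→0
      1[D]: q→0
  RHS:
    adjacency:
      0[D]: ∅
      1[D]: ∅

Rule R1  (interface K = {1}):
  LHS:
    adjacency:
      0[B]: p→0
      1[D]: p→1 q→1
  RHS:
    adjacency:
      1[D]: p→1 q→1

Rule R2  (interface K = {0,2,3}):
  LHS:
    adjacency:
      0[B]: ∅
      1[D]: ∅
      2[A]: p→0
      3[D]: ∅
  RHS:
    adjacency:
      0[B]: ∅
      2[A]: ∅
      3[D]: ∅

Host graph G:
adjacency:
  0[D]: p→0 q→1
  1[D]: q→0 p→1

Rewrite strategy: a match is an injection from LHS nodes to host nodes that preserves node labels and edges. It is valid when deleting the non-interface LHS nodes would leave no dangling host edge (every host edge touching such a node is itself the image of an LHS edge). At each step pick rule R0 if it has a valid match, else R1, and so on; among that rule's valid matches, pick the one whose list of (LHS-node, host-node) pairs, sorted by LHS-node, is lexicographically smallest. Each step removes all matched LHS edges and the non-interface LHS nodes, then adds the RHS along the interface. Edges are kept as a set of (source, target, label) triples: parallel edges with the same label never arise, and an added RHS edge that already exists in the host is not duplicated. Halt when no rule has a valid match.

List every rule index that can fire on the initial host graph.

R0: 2 valid matches — {0↦0, 1↦1}, {0↦1, 1↦0}
R1: no valid match — LHS pattern not found
R2: no valid match — LHS pattern not found

Answer: [R0]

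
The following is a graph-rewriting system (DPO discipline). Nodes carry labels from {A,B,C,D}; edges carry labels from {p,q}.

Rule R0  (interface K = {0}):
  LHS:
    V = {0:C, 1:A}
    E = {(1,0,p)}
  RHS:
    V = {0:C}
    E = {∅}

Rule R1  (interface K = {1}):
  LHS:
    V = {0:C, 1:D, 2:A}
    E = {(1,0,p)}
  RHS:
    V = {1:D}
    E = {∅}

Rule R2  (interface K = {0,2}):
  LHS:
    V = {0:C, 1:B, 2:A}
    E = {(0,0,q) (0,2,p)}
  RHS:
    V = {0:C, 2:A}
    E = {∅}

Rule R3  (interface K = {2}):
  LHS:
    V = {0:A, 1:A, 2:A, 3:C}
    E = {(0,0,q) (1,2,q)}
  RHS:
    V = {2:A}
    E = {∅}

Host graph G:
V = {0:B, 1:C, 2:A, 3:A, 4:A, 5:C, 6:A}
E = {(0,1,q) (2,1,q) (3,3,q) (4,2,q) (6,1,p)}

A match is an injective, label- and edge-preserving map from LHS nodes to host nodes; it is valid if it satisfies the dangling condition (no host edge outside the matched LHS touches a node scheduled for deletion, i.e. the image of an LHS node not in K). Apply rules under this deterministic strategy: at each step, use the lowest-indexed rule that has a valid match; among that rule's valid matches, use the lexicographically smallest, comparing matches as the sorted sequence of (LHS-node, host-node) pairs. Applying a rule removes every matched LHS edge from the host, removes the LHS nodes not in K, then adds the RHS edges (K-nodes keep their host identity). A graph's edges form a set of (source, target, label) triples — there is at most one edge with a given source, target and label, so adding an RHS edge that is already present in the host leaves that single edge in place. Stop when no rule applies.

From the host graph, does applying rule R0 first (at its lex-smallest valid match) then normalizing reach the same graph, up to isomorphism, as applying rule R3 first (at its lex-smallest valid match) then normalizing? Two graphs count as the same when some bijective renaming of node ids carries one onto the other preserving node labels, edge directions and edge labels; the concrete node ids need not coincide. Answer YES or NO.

branch R0-first: apply at {0↦1, 1↦6} → |E|=4, then 1 more step(s) → NF |V|=3 |E|=2 V={0:B, 1:C, 2:A} E=0-q->1 2-q->1
branch R3-first: apply at {0↦3, 1↦4, 2↦2, 3↦5} → |E|=3, then 1 more step(s) → NF |V|=3 |E|=2 V={0:B, 1:C, 2:A} E=0-q->1 2-q->1
graphs isomorphic (equal up to label-preserving node renaming)

Answer: YES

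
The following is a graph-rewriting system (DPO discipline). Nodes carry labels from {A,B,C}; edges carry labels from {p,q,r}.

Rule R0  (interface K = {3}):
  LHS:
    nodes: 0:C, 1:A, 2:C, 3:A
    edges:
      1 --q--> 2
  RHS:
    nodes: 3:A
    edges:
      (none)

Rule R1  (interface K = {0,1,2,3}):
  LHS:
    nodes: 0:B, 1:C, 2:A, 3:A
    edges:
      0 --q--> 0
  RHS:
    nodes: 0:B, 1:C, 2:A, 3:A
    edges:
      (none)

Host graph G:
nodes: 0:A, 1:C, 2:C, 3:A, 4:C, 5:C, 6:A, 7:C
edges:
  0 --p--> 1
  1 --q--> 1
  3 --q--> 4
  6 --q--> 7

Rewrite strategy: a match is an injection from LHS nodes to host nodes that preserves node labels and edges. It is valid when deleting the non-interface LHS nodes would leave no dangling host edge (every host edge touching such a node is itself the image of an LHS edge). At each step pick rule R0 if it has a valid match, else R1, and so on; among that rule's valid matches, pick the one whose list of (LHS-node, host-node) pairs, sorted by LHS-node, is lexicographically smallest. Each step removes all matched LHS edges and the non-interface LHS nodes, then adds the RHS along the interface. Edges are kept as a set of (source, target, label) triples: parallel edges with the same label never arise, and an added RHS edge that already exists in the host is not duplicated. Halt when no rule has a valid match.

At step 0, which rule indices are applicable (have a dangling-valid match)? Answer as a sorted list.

R0: 8 valid matches — {0↦2, 1↦3, 2↦4, 3↦0}, {0↦2, 1↦3, 2↦4, 3↦6}, {0↦2, 1↦6, 2↦7, 3↦0} (+5 more)
R1: no valid match — LHS pattern not found

Answer: [R0]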